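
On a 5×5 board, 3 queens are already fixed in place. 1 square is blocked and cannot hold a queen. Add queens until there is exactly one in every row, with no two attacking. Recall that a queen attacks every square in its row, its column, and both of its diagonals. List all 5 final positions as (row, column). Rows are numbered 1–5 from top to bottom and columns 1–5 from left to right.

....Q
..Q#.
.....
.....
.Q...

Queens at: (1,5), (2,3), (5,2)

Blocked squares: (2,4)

(1,5) (2,3) (3,1) (4,4) (5,2)

Row 3: attacked by (1,5)→{3,5}; (2,3)→{2,3,4}; (5,2)→{2,4}. Safe: 1. Place at column 1.
Row 4: attacked by (1,5)→{2,5}; (2,3)→{1,3,5}; (3,1)→{1,2}; (5,2)→{1,2,3}. Safe: 4. Place at column 4.
Columns [5, 3, 1, 4, 2], r−c [-4, -1, 2, 0, 3], r+c [6, 5, 4, 8, 7] are all distinct, so no two queens attack.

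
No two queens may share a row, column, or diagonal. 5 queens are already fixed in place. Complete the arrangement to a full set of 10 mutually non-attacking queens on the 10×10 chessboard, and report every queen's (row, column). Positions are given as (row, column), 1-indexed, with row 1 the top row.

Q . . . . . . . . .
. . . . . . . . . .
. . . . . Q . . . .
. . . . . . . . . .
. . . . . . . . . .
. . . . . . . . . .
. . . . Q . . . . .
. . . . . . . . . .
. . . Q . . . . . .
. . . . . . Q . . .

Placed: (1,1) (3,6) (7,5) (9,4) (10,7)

Row 2: attacked by (1,1)→{1,2}; (3,6)→{5,6,7}; (7,5)→{5,10}; (9,4)→{4}; (10,7)→{7}. Safe: 3, 8, 9. Place at column 8.
Row 4: attacked by (1,1)→{1,4}; (2,8)→{6,8,10}; (3,6)→{5,6,7}; (7,5)→{2,5,8}; (9,4)→{4,9}; (10,7)→{1,7}. Safe: 3. Place at column 3.
Row 5: attacked by (1,1)→{1,5}; (2,8)→{5,8}; (3,6)→{4,6,8}; (4,3)→{2,3,4}; (7,5)→{3,5,7}; (9,4)→{4,8}; (10,7)→{2,7}. Safe: 9, 10. Place at column 9.
Row 6: attacked by (1,1)→{1,6}; (2,8)→{4,8}; (3,6)→{3,6,9}; (4,3)→{1,3,5}; (5,9)→{8,9,10}; (7,5)→{4,5,6}; (9,4)→{1,4,7}; (10,7)→{3,7}. Safe: 2. Place at column 2.
Row 8: attacked by (1,1)→{1,8}; (2,8)→{2,8}; (3,6)→{1,6}; (4,3)→{3,7}; (5,9)→{6,9}; (6,2)→{2,4}; (7,5)→{4,5,6}; (9,4)→{3,4,5}; (10,7)→{5,7,9}. Safe: 10. Place at column 10.
Columns [1, 8, 6, 3, 9, 2, 5, 10, 4, 7], r−c [0, -6, -3, 1, -4, 4, 2, -2, 5, 3], r+c [2, 10, 9, 7, 14, 8, 12, 18, 13, 17] are all distinct, so no two queens attack.

(1,1) (2,8) (3,6) (4,3) (5,9) (6,2) (7,5) (8,10) (9,4) (10,7)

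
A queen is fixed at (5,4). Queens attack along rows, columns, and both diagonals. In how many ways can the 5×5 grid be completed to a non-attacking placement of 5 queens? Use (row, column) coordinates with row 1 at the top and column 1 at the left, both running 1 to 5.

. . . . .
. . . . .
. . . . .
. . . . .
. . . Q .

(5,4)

2

Branch on row 1: col 1 → 1; col 2 → 1; col 3 → 0; col 5 → 0.
Sum: 1 + 1 + 0 + 0 = 2.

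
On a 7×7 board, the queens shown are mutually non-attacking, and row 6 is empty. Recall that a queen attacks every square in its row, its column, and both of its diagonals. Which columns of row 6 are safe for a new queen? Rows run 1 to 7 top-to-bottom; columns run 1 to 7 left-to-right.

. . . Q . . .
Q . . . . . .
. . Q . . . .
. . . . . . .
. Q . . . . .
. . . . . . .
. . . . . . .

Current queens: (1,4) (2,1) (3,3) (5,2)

columns 7

(1,4) attacks row 6 at column 4.
(2,1) attacks row 6 at column 1 and diagonals 5.
(3,3) attacks row 6 at column 3 and diagonals 6.
(5,2) attacks row 6 at column 2 and diagonals 1, 3.
Attacked columns: {1, 2, 3, 4, 5, 6}. Safe: {7}.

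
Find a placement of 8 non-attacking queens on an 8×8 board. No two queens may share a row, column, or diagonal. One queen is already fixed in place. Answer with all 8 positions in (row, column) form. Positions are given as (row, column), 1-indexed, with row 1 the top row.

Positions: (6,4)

Row 1: attacked by (6,4)→{4}. Safe: 1, 2, 3, 5, 6, 7, 8. Place at column 5.
Row 2: attacked by (1,5)→{4,5,6}; (6,4)→{4,8}. Safe: 1, 2, 3, 7. Place at column 2.
Row 3: attacked by (1,5)→{3,5,7}; (2,2)→{1,2,3}; (6,4)→{1,4,7}. Safe: 6, 8. Place at column 6.
Row 4: attacked by (1,5)→{2,5,8}; (2,2)→{2,4}; (3,6)→{5,6,7}; (6,4)→{2,4,6}. Safe: 1, 3. Place at column 1.
Row 5: attacked by (1,5)→{1,5}; (2,2)→{2,5}; (3,6)→{4,6,8}; (4,1)→{1,2}; (6,4)→{3,4,5}. Safe: 7. Place at column 7.
Row 7: attacked by (1,5)→{5}; (2,2)→{2,7}; (3,6)→{2,6}; (4,1)→{1,4}; (5,7)→{5,7}; (6,4)→{3,4,5}. Safe: 8. Place at column 8.
Row 8: attacked by (1,5)→{5}; (2,2)→{2,8}; (3,6)→{1,6}; (4,1)→{1,5}; (5,7)→{4,7}; (6,4)→{2,4,6}; (7,8)→{7,8}. Safe: 3. Place at column 3.
Columns [5, 2, 6, 1, 7, 4, 8, 3], r−c [-4, 0, -3, 3, -2, 2, -1, 5], r+c [6, 4, 9, 5, 12, 10, 15, 11] are all distinct, so no two queens attack.

(1,5) (2,2) (3,6) (4,1) (5,7) (6,4) (7,8) (8,3)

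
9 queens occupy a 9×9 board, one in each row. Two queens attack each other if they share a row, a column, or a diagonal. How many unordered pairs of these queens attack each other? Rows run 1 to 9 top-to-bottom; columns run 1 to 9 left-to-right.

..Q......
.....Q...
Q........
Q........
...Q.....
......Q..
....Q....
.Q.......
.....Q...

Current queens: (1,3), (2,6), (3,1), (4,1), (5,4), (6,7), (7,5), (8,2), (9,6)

5

Same column: (2,6)–(9,6) (column 6); (3,1)–(4,1) (column 1).
Same diagonal: (1,3)–(3,1) (|1−3| = |3−1| = 2); (3,1)–(7,5) (|3−7| = |1−5| = 4); (4,1)–(9,6) (|4−9| = |1−6| = 5).
Total attacking pairs: 5.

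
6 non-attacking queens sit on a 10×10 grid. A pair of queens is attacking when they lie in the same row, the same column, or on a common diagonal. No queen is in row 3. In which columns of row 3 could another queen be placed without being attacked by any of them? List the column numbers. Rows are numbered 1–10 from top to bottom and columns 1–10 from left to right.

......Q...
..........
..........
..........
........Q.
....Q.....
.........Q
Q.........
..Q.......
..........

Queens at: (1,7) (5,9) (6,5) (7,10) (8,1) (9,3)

columns 4

(1,7) attacks row 3 at column 7 and diagonals 5, 9.
(5,9) attacks row 3 at column 9 and diagonals 7.
(6,5) attacks row 3 at column 5 and diagonals 2, 8.
(7,10) attacks row 3 at column 10 and diagonals 6.
(8,1) attacks row 3 at column 1 and diagonals 6.
(9,3) attacks row 3 at column 3 and diagonals 9.
Attacked columns: {1, 2, 3, 5, 6, 7, 8, 9, 10}. Safe: {4}.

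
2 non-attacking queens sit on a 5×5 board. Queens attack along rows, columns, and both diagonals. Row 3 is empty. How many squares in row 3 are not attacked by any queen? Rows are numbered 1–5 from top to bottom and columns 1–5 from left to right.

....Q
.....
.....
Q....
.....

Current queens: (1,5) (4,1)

1

(1,5) attacks row 3 at column 5 and diagonals 3.
(4,1) attacks row 3 at column 1 and diagonals 2.
Attacked columns: {1, 2, 3, 5}. Safe: {4}.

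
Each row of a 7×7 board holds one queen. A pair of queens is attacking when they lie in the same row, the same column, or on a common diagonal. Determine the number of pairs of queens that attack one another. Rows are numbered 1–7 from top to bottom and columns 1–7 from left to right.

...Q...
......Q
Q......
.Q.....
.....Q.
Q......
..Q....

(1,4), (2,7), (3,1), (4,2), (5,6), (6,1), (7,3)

2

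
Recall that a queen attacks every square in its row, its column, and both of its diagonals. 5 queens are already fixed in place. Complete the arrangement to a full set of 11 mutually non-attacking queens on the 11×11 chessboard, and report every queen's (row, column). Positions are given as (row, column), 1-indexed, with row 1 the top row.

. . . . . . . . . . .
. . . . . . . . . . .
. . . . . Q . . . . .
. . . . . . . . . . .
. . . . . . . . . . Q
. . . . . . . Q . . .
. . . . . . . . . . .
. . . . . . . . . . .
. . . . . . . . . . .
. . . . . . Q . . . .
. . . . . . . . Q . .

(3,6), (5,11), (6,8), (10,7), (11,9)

Row 1: attacked by (3,6)→{4,6,8}; (5,11)→{7,11}; (6,8)→{3,8}; (10,7)→{7}; (11,9)→{9}. Safe: 1, 2, 5, 10. Place at column 5.
Row 2: attacked by (1,5)→{4,5,6}; (3,6)→{5,6,7}; (5,11)→{8,11}; (6,8)→{4,8}; (10,7)→{7}; (11,9)→{9}. Safe: 1, 2, 3, 10. Place at column 2.
Row 4: attacked by (1,5)→{2,5,8}; (2,2)→{2,4}; (3,6)→{5,6,7}; (5,11)→{10,11}; (6,8)→{6,8,10}; (10,7)→{1,7}; (11,9)→{2,9}. Safe: 3. Place at column 3.
Row 7: attacked by (1,5)→{5,11}; (2,2)→{2,7}; (3,6)→{2,6,10}; (4,3)→{3,6}; (5,11)→{9,11}; (6,8)→{7,8,9}; (10,7)→{4,7,10}; (11,9)→{5,9}. Safe: 1. Place at column 1.
Row 8: attacked by (1,5)→{5}; (2,2)→{2,8}; (3,6)→{1,6,11}; (4,3)→{3,7}; (5,11)→{8,11}; (6,8)→{6,8,10}; (7,1)→{1,2}; (10,7)→{5,7,9}; (11,9)→{6,9}. Safe: 4. Place at column 4.
Row 9: attacked by (1,5)→{5}; (2,2)→{2,9}; (3,6)→{6}; (4,3)→{3,8}; (5,11)→{7,11}; (6,8)→{5,8,11}; (7,1)→{1,3}; (8,4)→{3,4,5}; (10,7)→{6,7,8}; (11,9)→{7,9,11}. Safe: 10. Place at column 10.
Columns [5, 2, 6, 3, 11, 8, 1, 4, 10, 7, 9], r−c [-4, 0, -3, 1, -6, -2, 6, 4, -1, 3, 2], r+c [6, 4, 9, 7, 16, 14, 8, 12, 19, 17, 20] are all distinct, so no two queens attack.

(1,5) (2,2) (3,6) (4,3) (5,11) (6,8) (7,1) (8,4) (9,10) (10,7) (11,9)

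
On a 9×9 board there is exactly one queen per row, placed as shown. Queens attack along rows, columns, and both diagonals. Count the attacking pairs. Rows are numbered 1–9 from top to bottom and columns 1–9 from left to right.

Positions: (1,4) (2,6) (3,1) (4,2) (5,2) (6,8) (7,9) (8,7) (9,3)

3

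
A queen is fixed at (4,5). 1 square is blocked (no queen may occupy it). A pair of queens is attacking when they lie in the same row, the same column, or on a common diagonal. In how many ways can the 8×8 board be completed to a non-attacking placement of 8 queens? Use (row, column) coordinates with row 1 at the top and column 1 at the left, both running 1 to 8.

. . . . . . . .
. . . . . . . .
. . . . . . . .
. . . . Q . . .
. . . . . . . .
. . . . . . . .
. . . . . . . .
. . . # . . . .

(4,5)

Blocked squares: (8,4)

7

Branch on row 1: col 1 → 0; col 3 → 1; col 4 → 4; col 6 → 1; col 7 → 1.
Sum: 0 + 1 + 4 + 1 + 1 = 7.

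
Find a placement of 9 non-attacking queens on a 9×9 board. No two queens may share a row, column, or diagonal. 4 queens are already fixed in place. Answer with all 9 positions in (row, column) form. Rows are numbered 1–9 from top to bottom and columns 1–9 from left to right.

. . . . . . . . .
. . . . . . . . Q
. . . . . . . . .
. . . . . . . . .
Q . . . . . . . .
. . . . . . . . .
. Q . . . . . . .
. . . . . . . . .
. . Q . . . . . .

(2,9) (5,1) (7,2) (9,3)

Row 1: attacked by (2,9)→{8,9}; (5,1)→{1,5}; (7,2)→{2,8}; (9,3)→{3}. Safe: 4, 6, 7. Place at column 6.
Row 3: attacked by (1,6)→{4,6,8}; (2,9)→{8,9}; (5,1)→{1,3}; (7,2)→{2,6}; (9,3)→{3,9}. Safe: 5, 7. Place at column 7.
Row 4: attacked by (1,6)→{3,6,9}; (2,9)→{7,9}; (3,7)→{6,7,8}; (5,1)→{1,2}; (7,2)→{2,5}; (9,3)→{3,8}. Safe: 4. Place at column 4.
Row 6: attacked by (1,6)→{1,6}; (2,9)→{5,9}; (3,7)→{4,7}; (4,4)→{2,4,6}; (5,1)→{1,2}; (7,2)→{1,2,3}; (9,3)→{3,6}. Safe: 8. Place at column 8.
Row 8: attacked by (1,6)→{6}; (2,9)→{3,9}; (3,7)→{2,7}; (4,4)→{4,8}; (5,1)→{1,4}; (6,8)→{6,8}; (7,2)→{1,2,3}; (9,3)→{2,3,4}. Safe: 5. Place at column 5.
Columns [6, 9, 7, 4, 1, 8, 2, 5, 3], r−c [-5, -7, -4, 0, 4, -2, 5, 3, 6], r+c [7, 11, 10, 8, 6, 14, 9, 13, 12] are all distinct, so no two queens attack.

(1,6) (2,9) (3,7) (4,4) (5,1) (6,8) (7,2) (8,5) (9,3)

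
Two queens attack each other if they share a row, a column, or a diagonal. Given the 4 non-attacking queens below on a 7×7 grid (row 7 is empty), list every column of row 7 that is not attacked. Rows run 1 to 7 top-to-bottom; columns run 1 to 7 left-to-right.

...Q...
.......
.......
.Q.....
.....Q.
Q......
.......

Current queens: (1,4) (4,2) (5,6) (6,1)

(1,4) attacks row 7 at column 4.
(4,2) attacks row 7 at column 2 and diagonals 5.
(5,6) attacks row 7 at column 6 and diagonals 4.
(6,1) attacks row 7 at column 1 and diagonals 2.
Attacked columns: {1, 2, 4, 5, 6}. Safe: {3, 7}.

columns 3, 7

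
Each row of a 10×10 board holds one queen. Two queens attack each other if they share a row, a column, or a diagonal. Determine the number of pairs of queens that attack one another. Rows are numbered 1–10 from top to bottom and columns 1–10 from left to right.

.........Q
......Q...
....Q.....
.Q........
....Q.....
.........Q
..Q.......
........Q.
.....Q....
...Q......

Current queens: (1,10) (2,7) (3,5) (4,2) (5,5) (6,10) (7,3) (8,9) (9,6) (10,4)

3

Same column: (1,10)–(6,10) (column 10); (3,5)–(5,5) (column 5).
Same diagonal: (5,5)–(7,3) (|5−7| = |5−3| = 2).
Total attacking pairs: 3.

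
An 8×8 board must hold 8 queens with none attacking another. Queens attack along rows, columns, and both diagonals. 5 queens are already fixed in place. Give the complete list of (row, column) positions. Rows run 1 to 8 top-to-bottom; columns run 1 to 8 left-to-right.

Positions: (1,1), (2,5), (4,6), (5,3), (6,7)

(1,1) (2,5) (3,8) (4,6) (5,3) (6,7) (7,2) (8,4)

Row 3: attacked by (1,1)→{1,3}; (2,5)→{4,5,6}; (4,6)→{5,6,7}; (5,3)→{1,3,5}; (6,7)→{4,7}. Safe: 2, 8. Place at column 8.
Row 7: attacked by (1,1)→{1,7}; (2,5)→{5}; (3,8)→{4,8}; (4,6)→{3,6}; (5,3)→{1,3,5}; (6,7)→{6,7,8}. Safe: 2. Place at column 2.
Row 8: attacked by (1,1)→{1,8}; (2,5)→{5}; (3,8)→{3,8}; (4,6)→{2,6}; (5,3)→{3,6}; (6,7)→{5,7}; (7,2)→{1,2,3}. Safe: 4. Place at column 4.
Columns [1, 5, 8, 6, 3, 7, 2, 4], r−c [0, -3, -5, -2, 2, -1, 5, 4], r+c [2, 7, 11, 10, 8, 13, 9, 12] are all distinct, so no two queens attack.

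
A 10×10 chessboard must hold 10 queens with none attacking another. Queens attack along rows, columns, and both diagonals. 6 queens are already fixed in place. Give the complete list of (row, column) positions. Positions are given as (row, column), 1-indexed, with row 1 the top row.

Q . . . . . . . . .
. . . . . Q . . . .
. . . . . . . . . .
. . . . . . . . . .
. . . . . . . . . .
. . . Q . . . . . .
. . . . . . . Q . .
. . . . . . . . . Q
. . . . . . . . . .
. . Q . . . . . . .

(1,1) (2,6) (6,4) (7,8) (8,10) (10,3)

Row 3: attacked by (1,1)→{1,3}; (2,6)→{5,6,7}; (6,4)→{1,4,7}; (7,8)→{4,8}; (8,10)→{5,10}; (10,3)→{3,10}. Safe: 2, 9. Place at column 9.
Row 4: attacked by (1,1)→{1,4}; (2,6)→{4,6,8}; (3,9)→{8,9,10}; (6,4)→{2,4,6}; (7,8)→{5,8}; (8,10)→{6,10}; (10,3)→{3,9}. Safe: 7. Place at column 7.
Row 5: attacked by (1,1)→{1,5}; (2,6)→{3,6,9}; (3,9)→{7,9}; (4,7)→{6,7,8}; (6,4)→{3,4,5}; (7,8)→{6,8,10}; (8,10)→{7,10}; (10,3)→{3,8}. Safe: 2. Place at column 2.
Row 9: attacked by (1,1)→{1,9}; (2,6)→{6}; (3,9)→{3,9}; (4,7)→{2,7}; (5,2)→{2,6}; (6,4)→{1,4,7}; (7,8)→{6,8,10}; (8,10)→{9,10}; (10,3)→{2,3,4}. Safe: 5. Place at column 5.
Columns [1, 6, 9, 7, 2, 4, 8, 10, 5, 3], r−c [0, -4, -6, -3, 3, 2, -1, -2, 4, 7], r+c [2, 8, 12, 11, 7, 10, 15, 18, 14, 13] are all distinct, so no two queens attack.

(1,1) (2,6) (3,9) (4,7) (5,2) (6,4) (7,8) (8,10) (9,5) (10,3)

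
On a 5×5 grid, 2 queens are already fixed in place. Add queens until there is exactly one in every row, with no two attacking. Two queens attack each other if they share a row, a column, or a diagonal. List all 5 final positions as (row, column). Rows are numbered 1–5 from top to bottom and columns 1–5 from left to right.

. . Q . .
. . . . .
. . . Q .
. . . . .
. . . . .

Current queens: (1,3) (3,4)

Row 2: attacked by (1,3)→{2,3,4}; (3,4)→{3,4,5}. Safe: 1. Place at column 1.
Row 4: attacked by (1,3)→{3}; (2,1)→{1,3}; (3,4)→{3,4,5}. Safe: 2. Place at column 2.
Row 5: attacked by (1,3)→{3}; (2,1)→{1,4}; (3,4)→{2,4}; (4,2)→{1,2,3}. Safe: 5. Place at column 5.
Columns [3, 1, 4, 2, 5], r−c [-2, 1, -1, 2, 0], r+c [4, 3, 7, 6, 10] are all distinct, so no two queens attack.

(1,3) (2,1) (3,4) (4,2) (5,5)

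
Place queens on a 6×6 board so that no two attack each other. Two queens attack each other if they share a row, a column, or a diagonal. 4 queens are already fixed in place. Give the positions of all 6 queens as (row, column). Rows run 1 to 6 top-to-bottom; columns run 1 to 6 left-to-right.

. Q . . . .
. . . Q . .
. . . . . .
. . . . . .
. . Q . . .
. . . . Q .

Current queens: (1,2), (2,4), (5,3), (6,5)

Row 3: attacked by (1,2)→{2,4}; (2,4)→{3,4,5}; (5,3)→{1,3,5}; (6,5)→{2,5}. Safe: 6. Place at column 6.
Row 4: attacked by (1,2)→{2,5}; (2,4)→{2,4,6}; (3,6)→{5,6}; (5,3)→{2,3,4}; (6,5)→{3,5}. Safe: 1. Place at column 1.
Columns [2, 4, 6, 1, 3, 5], r−c [-1, -2, -3, 3, 2, 1], r+c [3, 6, 9, 5, 8, 11] are all distinct, so no two queens attack.

(1,2) (2,4) (3,6) (4,1) (5,3) (6,5)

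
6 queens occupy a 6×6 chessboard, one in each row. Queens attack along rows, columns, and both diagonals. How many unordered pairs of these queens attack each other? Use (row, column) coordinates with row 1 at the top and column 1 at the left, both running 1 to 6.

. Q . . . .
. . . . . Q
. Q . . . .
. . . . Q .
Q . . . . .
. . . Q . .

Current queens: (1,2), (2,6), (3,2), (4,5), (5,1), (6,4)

Same column: (1,2)–(3,2) (column 2).
Same diagonal: (1,2)–(4,5) (|1−4| = |2−5| = 3).
Total attacking pairs: 2.

2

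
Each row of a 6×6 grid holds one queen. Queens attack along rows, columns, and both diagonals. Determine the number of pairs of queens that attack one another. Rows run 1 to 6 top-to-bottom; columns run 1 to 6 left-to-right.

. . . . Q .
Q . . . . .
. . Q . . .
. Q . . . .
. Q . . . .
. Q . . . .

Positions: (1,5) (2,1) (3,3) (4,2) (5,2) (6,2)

6

Same column: (4,2)–(5,2) (column 2); (4,2)–(6,2) (column 2); (5,2)–(6,2) (column 2).
Same diagonal: (1,5)–(3,3) (|1−3| = |5−3| = 2); (1,5)–(4,2) (|1−4| = |5−2| = 3); (3,3)–(4,2) (|3−4| = |3−2| = 1).
Total attacking pairs: 6.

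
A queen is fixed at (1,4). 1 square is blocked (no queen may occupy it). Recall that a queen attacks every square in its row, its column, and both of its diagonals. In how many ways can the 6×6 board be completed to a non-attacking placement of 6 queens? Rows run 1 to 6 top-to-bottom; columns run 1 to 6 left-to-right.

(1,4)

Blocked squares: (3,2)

1

Branch on row 2: col 1 → 1; col 2 → 0; col 6 → 0.
Sum: 1 + 0 + 0 = 1.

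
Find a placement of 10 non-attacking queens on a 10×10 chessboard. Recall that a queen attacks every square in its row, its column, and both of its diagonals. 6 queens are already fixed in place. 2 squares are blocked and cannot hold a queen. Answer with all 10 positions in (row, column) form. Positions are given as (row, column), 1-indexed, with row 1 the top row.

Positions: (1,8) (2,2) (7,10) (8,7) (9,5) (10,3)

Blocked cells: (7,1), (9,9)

(1,8) (2,2) (3,9) (4,1) (5,6) (6,4) (7,10) (8,7) (9,5) (10,3)

Row 3: attacked by (1,8)→{6,8,10}; (2,2)→{1,2,3}; (7,10)→{6,10}; (8,7)→{2,7}; (9,5)→{5}; (10,3)→{3,10}. Safe: 4, 9. Place at column 9.
Row 4: attacked by (1,8)→{5,8}; (2,2)→{2,4}; (3,9)→{8,9,10}; (7,10)→{7,10}; (8,7)→{3,7}; (9,5)→{5,10}; (10,3)→{3,9}. Safe: 1, 6. Place at column 1.
Row 5: attacked by (1,8)→{4,8}; (2,2)→{2,5}; (3,9)→{7,9}; (4,1)→{1,2}; (7,10)→{8,10}; (8,7)→{4,7,10}; (9,5)→{1,5,9}; (10,3)→{3,8}. Safe: 6. Place at column 6.
Row 6: attacked by (1,8)→{3,8}; (2,2)→{2,6}; (3,9)→{6,9}; (4,1)→{1,3}; (5,6)→{5,6,7}; (7,10)→{9,10}; (8,7)→{5,7,9}; (9,5)→{2,5,8}; (10,3)→{3,7}. Safe: 4. Place at column 4.
Columns [8, 2, 9, 1, 6, 4, 10, 7, 5, 3], r−c [-7, 0, -6, 3, -1, 2, -3, 1, 4, 7], r+c [9, 4, 12, 5, 11, 10, 17, 15, 14, 13] are all distinct, so no two queens attack.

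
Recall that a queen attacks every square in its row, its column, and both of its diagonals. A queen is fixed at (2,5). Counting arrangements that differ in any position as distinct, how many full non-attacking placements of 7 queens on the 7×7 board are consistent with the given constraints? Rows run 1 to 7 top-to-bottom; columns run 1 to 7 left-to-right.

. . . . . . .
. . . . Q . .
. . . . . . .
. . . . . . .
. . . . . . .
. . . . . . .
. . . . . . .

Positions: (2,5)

6

Branch on row 1: col 1 → 1; col 2 → 3; col 3 → 1; col 7 → 1.
Sum: 1 + 3 + 1 + 1 = 6.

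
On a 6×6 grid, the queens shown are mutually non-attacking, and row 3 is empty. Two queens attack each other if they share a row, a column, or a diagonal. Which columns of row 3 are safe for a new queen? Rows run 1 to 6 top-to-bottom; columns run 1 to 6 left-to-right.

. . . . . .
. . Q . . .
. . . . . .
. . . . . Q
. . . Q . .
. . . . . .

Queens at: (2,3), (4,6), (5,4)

columns 1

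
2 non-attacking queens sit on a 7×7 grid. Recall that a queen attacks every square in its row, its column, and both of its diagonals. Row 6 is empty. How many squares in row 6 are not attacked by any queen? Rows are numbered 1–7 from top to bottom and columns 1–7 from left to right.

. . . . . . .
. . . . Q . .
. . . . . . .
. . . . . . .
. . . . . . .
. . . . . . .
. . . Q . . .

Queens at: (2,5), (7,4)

3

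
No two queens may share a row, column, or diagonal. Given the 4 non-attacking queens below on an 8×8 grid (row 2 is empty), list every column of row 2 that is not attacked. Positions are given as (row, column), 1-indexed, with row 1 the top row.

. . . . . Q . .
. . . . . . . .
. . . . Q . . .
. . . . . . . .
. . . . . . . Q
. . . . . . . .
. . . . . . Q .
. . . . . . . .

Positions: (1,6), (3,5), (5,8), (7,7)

columns 1, 3

(1,6) attacks row 2 at column 6 and diagonals 5, 7.
(3,5) attacks row 2 at column 5 and diagonals 4, 6.
(5,8) attacks row 2 at column 8 and diagonals 5.
(7,7) attacks row 2 at column 7 and diagonals 2.
Attacked columns: {2, 4, 5, 6, 7, 8}. Safe: {1, 3}.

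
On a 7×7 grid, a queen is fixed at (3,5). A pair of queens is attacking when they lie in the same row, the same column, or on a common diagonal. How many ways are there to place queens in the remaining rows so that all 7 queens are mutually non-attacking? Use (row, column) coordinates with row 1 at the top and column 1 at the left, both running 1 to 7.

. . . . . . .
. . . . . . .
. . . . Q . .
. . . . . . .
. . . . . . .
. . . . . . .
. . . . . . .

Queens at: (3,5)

Branch on row 1: col 1 → 1; col 2 → 1; col 4 → 2; col 6 → 2.
Sum: 1 + 1 + 2 + 2 = 6.

6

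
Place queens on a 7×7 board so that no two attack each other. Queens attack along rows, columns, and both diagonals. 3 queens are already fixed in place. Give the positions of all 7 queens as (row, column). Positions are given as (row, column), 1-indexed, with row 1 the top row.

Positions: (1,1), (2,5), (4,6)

Row 3: attacked by (1,1)→{1,3}; (2,5)→{4,5,6}; (4,6)→{5,6,7}. Safe: 2. Place at column 2.
Row 5: attacked by (1,1)→{1,5}; (2,5)→{2,5}; (3,2)→{2,4}; (4,6)→{5,6,7}. Safe: 3. Place at column 3.
Row 6: attacked by (1,1)→{1,6}; (2,5)→{1,5}; (3,2)→{2,5}; (4,6)→{4,6}; (5,3)→{2,3,4}. Safe: 7. Place at column 7.
Row 7: attacked by (1,1)→{1,7}; (2,5)→{5}; (3,2)→{2,6}; (4,6)→{3,6}; (5,3)→{1,3,5}; (6,7)→{6,7}. Safe: 4. Place at column 4.
Columns [1, 5, 2, 6, 3, 7, 4], r−c [0, -3, 1, -2, 2, -1, 3], r+c [2, 7, 5, 10, 8, 13, 11] are all distinct, so no two queens attack.

(1,1) (2,5) (3,2) (4,6) (5,3) (6,7) (7,4)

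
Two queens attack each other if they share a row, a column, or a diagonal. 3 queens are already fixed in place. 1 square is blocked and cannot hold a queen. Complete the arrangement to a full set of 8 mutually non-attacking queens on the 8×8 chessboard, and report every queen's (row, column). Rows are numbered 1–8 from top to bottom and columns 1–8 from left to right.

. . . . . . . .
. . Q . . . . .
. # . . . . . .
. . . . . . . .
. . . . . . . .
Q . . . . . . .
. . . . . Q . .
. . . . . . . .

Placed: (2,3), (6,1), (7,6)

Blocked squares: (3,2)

(1,7) (2,3) (3,8) (4,2) (5,5) (6,1) (7,6) (8,4)

Row 1: attacked by (2,3)→{2,3,4}; (6,1)→{1,6}; (7,6)→{6}. Safe: 5, 7, 8. Place at column 7.
Row 3: attacked by (1,7)→{5,7}; (2,3)→{2,3,4}; (6,1)→{1,4}; (7,6)→{2,6}. Blocked: 2. Safe: 8. Place at column 8.
Row 4: attacked by (1,7)→{4,7}; (2,3)→{1,3,5}; (3,8)→{7,8}; (6,1)→{1,3}; (7,6)→{3,6}. Safe: 2. Place at column 2.
Row 5: attacked by (1,7)→{3,7}; (2,3)→{3,6}; (3,8)→{6,8}; (4,2)→{1,2,3}; (6,1)→{1,2}; (7,6)→{4,6,8}. Safe: 5. Place at column 5.
Row 8: attacked by (1,7)→{7}; (2,3)→{3}; (3,8)→{3,8}; (4,2)→{2,6}; (5,5)→{2,5,8}; (6,1)→{1,3}; (7,6)→{5,6,7}. Safe: 4. Place at column 4.
Columns [7, 3, 8, 2, 5, 1, 6, 4], r−c [-6, -1, -5, 2, 0, 5, 1, 4], r+c [8, 5, 11, 6, 10, 7, 13, 12] are all distinct, so no two queens attack.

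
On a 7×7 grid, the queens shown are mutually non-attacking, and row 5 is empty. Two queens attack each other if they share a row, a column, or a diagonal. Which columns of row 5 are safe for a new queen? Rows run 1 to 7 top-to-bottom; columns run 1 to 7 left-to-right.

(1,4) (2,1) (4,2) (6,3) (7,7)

(1,4) attacks row 5 at column 4.
(2,1) attacks row 5 at column 1 and diagonals 4.
(4,2) attacks row 5 at column 2 and diagonals 1, 3.
(6,3) attacks row 5 at column 3 and diagonals 2, 4.
(7,7) attacks row 5 at column 7 and diagonals 5.
Attacked columns: {1, 2, 3, 4, 5, 7}. Safe: {6}.

columns 6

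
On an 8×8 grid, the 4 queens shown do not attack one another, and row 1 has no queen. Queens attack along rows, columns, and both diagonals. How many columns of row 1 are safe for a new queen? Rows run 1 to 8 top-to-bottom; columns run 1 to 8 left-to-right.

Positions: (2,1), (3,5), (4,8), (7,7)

2

(2,1) attacks row 1 at column 1 and diagonals 2.
(3,5) attacks row 1 at column 5 and diagonals 3, 7.
(4,8) attacks row 1 at column 8 and diagonals 5.
(7,7) attacks row 1 at column 7 and diagonals 1.
Attacked columns: {1, 2, 3, 5, 7, 8}. Safe: {4, 6}.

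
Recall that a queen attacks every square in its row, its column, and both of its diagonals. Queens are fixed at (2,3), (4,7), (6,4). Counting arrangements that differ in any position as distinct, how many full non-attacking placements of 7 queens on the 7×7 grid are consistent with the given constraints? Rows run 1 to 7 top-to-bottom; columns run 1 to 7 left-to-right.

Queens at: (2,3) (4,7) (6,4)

2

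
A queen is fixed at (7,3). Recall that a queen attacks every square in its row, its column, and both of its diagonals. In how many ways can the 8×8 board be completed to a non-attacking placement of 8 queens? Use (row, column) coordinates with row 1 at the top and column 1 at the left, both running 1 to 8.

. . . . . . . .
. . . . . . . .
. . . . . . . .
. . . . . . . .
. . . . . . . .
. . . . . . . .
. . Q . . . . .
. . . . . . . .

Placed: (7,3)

Branch on row 1: col 1 → 0; col 2 → 1; col 4 → 6; col 5 → 3; col 6 → 0; col 7 → 3; col 8 → 1.
Sum: 0 + 1 + 6 + 3 + 0 + 3 + 1 = 14.

14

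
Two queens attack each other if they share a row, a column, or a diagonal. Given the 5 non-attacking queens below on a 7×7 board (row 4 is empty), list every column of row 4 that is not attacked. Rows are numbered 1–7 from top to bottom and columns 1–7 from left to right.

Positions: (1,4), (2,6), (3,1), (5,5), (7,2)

(1,4) attacks row 4 at column 4 and diagonals 1, 7.
(2,6) attacks row 4 at column 6 and diagonals 4.
(3,1) attacks row 4 at column 1 and diagonals 2.
(5,5) attacks row 4 at column 5 and diagonals 4, 6.
(7,2) attacks row 4 at column 2 and diagonals 5.
Attacked columns: {1, 2, 4, 5, 6, 7}. Safe: {3}.

columns 3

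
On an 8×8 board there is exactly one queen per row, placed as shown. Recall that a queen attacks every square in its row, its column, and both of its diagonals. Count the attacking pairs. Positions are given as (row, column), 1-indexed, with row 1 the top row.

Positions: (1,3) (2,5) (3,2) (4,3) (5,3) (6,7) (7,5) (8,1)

7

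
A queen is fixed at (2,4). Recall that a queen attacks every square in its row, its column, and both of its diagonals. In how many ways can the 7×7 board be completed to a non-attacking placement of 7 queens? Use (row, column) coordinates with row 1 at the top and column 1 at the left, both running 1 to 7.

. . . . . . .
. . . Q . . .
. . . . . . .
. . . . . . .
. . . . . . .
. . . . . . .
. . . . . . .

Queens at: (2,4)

Branch on row 1: col 1 → 1; col 2 → 2; col 6 → 2; col 7 → 1.
Sum: 1 + 2 + 2 + 1 = 6.

6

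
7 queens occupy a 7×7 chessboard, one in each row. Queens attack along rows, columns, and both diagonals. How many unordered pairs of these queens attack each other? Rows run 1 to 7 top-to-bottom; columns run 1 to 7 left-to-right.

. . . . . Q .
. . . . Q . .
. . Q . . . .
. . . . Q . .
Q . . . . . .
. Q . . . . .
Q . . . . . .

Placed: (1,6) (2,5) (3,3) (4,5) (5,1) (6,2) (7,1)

6

Same column: (2,5)–(4,5) (column 5); (5,1)–(7,1) (column 1).
Same diagonal: (1,6)–(2,5) (|1−2| = |6−5| = 1); (3,3)–(5,1) (|3−5| = |3−1| = 2); (5,1)–(6,2) (|5−6| = |1−2| = 1); (6,2)–(7,1) (|6−7| = |2−1| = 1).
Total attacking pairs: 6.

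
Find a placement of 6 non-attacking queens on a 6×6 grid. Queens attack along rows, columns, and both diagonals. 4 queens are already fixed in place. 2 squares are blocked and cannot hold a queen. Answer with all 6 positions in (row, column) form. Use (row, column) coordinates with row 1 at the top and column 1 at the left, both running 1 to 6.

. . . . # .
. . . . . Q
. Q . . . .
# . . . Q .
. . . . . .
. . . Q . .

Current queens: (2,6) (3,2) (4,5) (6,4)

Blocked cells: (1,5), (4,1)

Row 1: attacked by (2,6)→{5,6}; (3,2)→{2,4}; (4,5)→{2,5}; (6,4)→{4}. Blocked: 5. Safe: 1, 3. Place at column 3.
Row 5: attacked by (1,3)→{3}; (2,6)→{3,6}; (3,2)→{2,4}; (4,5)→{4,5,6}; (6,4)→{3,4,5}. Safe: 1. Place at column 1.
Columns [3, 6, 2, 5, 1, 4], r−c [-2, -4, 1, -1, 4, 2], r+c [4, 8, 5, 9, 6, 10] are all distinct, so no two queens attack.

(1,3) (2,6) (3,2) (4,5) (5,1) (6,4)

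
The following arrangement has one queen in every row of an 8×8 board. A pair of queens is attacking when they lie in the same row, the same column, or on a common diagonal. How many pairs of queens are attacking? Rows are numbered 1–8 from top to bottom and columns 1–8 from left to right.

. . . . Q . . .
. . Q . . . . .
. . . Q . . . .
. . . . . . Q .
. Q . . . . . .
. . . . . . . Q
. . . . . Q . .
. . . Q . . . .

3

Same column: (3,4)–(8,4) (column 4).
Same diagonal: (2,3)–(3,4) (|2−3| = |3−4| = 1); (3,4)–(5,2) (|3−5| = |4−2| = 2).
Total attacking pairs: 3.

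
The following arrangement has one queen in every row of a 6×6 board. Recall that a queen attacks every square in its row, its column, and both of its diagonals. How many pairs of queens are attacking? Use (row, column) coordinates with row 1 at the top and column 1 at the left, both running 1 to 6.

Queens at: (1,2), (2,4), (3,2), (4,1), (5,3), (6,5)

Same column: (1,2)–(3,2) (column 2).
Same diagonal: (3,2)–(4,1) (|3−4| = |2−1| = 1); (3,2)–(6,5) (|3−6| = |2−5| = 3).
Total attacking pairs: 3.

3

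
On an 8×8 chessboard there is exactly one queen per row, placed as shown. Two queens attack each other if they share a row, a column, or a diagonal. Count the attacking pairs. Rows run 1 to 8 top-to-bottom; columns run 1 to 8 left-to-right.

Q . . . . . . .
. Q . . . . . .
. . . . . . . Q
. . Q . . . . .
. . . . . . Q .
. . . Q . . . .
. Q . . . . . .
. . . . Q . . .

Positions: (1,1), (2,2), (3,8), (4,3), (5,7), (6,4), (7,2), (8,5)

2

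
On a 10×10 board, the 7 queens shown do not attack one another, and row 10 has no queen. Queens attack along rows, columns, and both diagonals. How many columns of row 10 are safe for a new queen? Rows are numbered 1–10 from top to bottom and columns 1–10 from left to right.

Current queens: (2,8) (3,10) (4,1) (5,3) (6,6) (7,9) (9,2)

2

(2,8) attacks row 10 at column 8.
(3,10) attacks row 10 at column 10 and diagonals 3.
(4,1) attacks row 10 at column 1 and diagonals 7.
(5,3) attacks row 10 at column 3 and diagonals 8.
(6,6) attacks row 10 at column 6 and diagonals 2, 10.
(7,9) attacks row 10 at column 9 and diagonals 6.
(9,2) attacks row 10 at column 2 and diagonals 1, 3.
Attacked columns: {1, 2, 3, 6, 7, 8, 9, 10}. Safe: {4, 5}.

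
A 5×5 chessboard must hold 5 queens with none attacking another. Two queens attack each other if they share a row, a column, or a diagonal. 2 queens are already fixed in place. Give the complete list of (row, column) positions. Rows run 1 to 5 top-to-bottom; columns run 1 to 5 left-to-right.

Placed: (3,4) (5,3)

Row 1: attacked by (3,4)→{2,4}; (5,3)→{3}. Safe: 1, 5. Place at column 5.
Row 2: attacked by (1,5)→{4,5}; (3,4)→{3,4,5}; (5,3)→{3}. Safe: 1, 2. Place at column 2.
Row 4: attacked by (1,5)→{2,5}; (2,2)→{2,4}; (3,4)→{3,4,5}; (5,3)→{2,3,4}. Safe: 1. Place at column 1.
Columns [5, 2, 4, 1, 3], r−c [-4, 0, -1, 3, 2], r+c [6, 4, 7, 5, 8] are all distinct, so no two queens attack.

(1,5) (2,2) (3,4) (4,1) (5,3)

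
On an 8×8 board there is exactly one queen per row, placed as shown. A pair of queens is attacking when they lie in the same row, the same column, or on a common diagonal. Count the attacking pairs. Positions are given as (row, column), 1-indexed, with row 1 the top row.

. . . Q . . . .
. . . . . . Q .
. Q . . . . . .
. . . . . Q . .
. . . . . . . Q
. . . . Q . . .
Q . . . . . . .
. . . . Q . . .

5

Same column: (6,5)–(8,5) (column 5).
Same diagonal: (1,4)–(3,2) (|1−3| = |4−2| = 2); (1,4)–(5,8) (|1−5| = |4−8| = 4); (3,2)–(6,5) (|3−6| = |2−5| = 3); (5,8)–(8,5) (|5−8| = |8−5| = 3).
Total attacking pairs: 5.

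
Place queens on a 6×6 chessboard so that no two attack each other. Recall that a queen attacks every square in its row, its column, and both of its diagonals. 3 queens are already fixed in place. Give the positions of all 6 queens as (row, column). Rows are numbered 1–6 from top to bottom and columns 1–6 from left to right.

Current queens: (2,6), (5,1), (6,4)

Row 1: attacked by (2,6)→{5,6}; (5,1)→{1,5}; (6,4)→{4}. Safe: 2, 3. Place at column 3.
Row 3: attacked by (1,3)→{1,3,5}; (2,6)→{5,6}; (5,1)→{1,3}; (6,4)→{1,4}. Safe: 2. Place at column 2.
Row 4: attacked by (1,3)→{3,6}; (2,6)→{4,6}; (3,2)→{1,2,3}; (5,1)→{1,2}; (6,4)→{2,4,6}. Safe: 5. Place at column 5.
Columns [3, 6, 2, 5, 1, 4], r−c [-2, -4, 1, -1, 4, 2], r+c [4, 8, 5, 9, 6, 10] are all distinct, so no two queens attack.

(1,3) (2,6) (3,2) (4,5) (5,1) (6,4)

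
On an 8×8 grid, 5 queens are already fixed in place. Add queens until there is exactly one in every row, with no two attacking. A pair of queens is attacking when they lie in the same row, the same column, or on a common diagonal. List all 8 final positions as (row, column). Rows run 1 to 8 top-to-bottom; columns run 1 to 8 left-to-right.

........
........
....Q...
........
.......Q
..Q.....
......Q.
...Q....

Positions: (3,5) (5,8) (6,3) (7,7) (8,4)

(1,6) (2,1) (3,5) (4,2) (5,8) (6,3) (7,7) (8,4)

Row 1: attacked by (3,5)→{3,5,7}; (5,8)→{4,8}; (6,3)→{3,8}; (7,7)→{1,7}; (8,4)→{4}. Safe: 2, 6. Place at column 6.
Row 2: attacked by (1,6)→{5,6,7}; (3,5)→{4,5,6}; (5,8)→{5,8}; (6,3)→{3,7}; (7,7)→{2,7}; (8,4)→{4}. Safe: 1. Place at column 1.
Row 4: attacked by (1,6)→{3,6}; (2,1)→{1,3}; (3,5)→{4,5,6}; (5,8)→{7,8}; (6,3)→{1,3,5}; (7,7)→{4,7}; (8,4)→{4,8}. Safe: 2. Place at column 2.
Columns [6, 1, 5, 2, 8, 3, 7, 4], r−c [-5, 1, -2, 2, -3, 3, 0, 4], r+c [7, 3, 8, 6, 13, 9, 14, 12] are all distinct, so no two queens attack.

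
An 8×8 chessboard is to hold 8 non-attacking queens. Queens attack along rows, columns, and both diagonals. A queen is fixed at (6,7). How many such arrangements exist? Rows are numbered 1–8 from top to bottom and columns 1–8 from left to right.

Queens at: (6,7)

Branch on row 1: col 1 → 1; col 3 → 4; col 4 → 3; col 5 → 3; col 6 → 2; col 8 → 1.
Sum: 1 + 4 + 3 + 3 + 2 + 1 = 14.

14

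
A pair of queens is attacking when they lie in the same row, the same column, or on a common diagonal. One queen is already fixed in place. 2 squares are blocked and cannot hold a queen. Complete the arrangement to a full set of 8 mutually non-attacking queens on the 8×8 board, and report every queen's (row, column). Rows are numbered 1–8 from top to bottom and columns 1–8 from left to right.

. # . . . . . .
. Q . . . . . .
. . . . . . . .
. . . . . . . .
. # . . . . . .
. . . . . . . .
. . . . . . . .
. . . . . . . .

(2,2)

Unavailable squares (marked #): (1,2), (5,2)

(1,5) (2,2) (3,8) (4,1) (5,4) (6,7) (7,3) (8,6)

Row 1: attacked by (2,2)→{1,2,3}. Blocked: 2. Safe: 4, 5, 6, 7, 8. Place at column 5.
Row 3: attacked by (1,5)→{3,5,7}; (2,2)→{1,2,3}. Safe: 4, 6, 8. Place at column 8.
Row 4: attacked by (1,5)→{2,5,8}; (2,2)→{2,4}; (3,8)→{7,8}. Safe: 1, 3, 6. Place at column 1.
Row 5: attacked by (1,5)→{1,5}; (2,2)→{2,5}; (3,8)→{6,8}; (4,1)→{1,2}. Blocked: 2. Safe: 3, 4, 7. Place at column 4.
Row 6: attacked by (1,5)→{5}; (2,2)→{2,6}; (3,8)→{5,8}; (4,1)→{1,3}; (5,4)→{3,4,5}. Safe: 7. Place at column 7.
Row 7: attacked by (1,5)→{5}; (2,2)→{2,7}; (3,8)→{4,8}; (4,1)→{1,4}; (5,4)→{2,4,6}; (6,7)→{6,7,8}. Safe: 3. Place at column 3.
Row 8: attacked by (1,5)→{5}; (2,2)→{2,8}; (3,8)→{3,8}; (4,1)→{1,5}; (5,4)→{1,4,7}; (6,7)→{5,7}; (7,3)→{2,3,4}. Safe: 6. Place at column 6.
Columns [5, 2, 8, 1, 4, 7, 3, 6], r−c [-4, 0, -5, 3, 1, -1, 4, 2], r+c [6, 4, 11, 5, 9, 13, 10, 14] are all distinct, so no two queens attack.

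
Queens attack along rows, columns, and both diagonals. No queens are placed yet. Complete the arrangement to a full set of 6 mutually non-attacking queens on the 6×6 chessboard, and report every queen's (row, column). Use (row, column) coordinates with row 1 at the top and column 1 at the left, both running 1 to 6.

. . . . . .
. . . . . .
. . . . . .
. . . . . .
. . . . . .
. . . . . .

Row 1: Safe: 1, 2, 3, 4, 5, 6. Place at column 3.
Row 2: attacked by (1,3)→{2,3,4}. Safe: 1, 5, 6. Place at column 6.
Row 3: attacked by (1,3)→{1,3,5}; (2,6)→{5,6}. Safe: 2, 4. Place at column 2.
Row 4: attacked by (1,3)→{3,6}; (2,6)→{4,6}; (3,2)→{1,2,3}. Safe: 5. Place at column 5.
Row 5: attacked by (1,3)→{3}; (2,6)→{3,6}; (3,2)→{2,4}; (4,5)→{4,5,6}. Safe: 1. Place at column 1.
Row 6: attacked by (1,3)→{3}; (2,6)→{2,6}; (3,2)→{2,5}; (4,5)→{3,5}; (5,1)→{1,2}. Safe: 4. Place at column 4.
Columns [3, 6, 2, 5, 1, 4], r−c [-2, -4, 1, -1, 4, 2], r+c [4, 8, 5, 9, 6, 10] are all distinct, so no two queens attack.

(1,3) (2,6) (3,2) (4,5) (5,1) (6,4)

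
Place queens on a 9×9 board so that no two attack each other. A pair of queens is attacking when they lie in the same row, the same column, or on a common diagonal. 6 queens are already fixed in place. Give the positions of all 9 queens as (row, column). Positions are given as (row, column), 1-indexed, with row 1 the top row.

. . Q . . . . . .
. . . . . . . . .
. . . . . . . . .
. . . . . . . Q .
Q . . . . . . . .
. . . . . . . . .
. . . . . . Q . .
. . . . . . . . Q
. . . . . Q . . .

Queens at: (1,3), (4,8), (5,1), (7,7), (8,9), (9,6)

Row 2: attacked by (1,3)→{2,3,4}; (4,8)→{6,8}; (5,1)→{1,4}; (7,7)→{2,7}; (8,9)→{3,9}; (9,6)→{6}. Safe: 5. Place at column 5.
Row 3: attacked by (1,3)→{1,3,5}; (2,5)→{4,5,6}; (4,8)→{7,8,9}; (5,1)→{1,3}; (7,7)→{3,7}; (8,9)→{4,9}; (9,6)→{6}. Safe: 2. Place at column 2.
Row 6: attacked by (1,3)→{3,8}; (2,5)→{1,5,9}; (3,2)→{2,5}; (4,8)→{6,8}; (5,1)→{1,2}; (7,7)→{6,7,8}; (8,9)→{7,9}; (9,6)→{3,6,9}. Safe: 4. Place at column 4.
Columns [3, 5, 2, 8, 1, 4, 7, 9, 6], r−c [-2, -3, 1, -4, 4, 2, 0, -1, 3], r+c [4, 7, 5, 12, 6, 10, 14, 17, 15] are all distinct, so no two queens attack.

(1,3) (2,5) (3,2) (4,8) (5,1) (6,4) (7,7) (8,9) (9,6)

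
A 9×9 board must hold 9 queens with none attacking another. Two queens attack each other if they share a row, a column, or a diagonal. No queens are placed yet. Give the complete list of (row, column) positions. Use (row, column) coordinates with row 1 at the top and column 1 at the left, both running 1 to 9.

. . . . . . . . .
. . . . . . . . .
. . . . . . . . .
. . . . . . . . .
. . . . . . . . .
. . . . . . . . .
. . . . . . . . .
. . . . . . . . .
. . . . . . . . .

(1,2) (2,5) (3,7) (4,4) (5,1) (6,3) (7,9) (8,6) (9,8)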